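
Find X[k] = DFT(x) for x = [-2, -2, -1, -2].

X[k] = Σ(n=0 to 3) x[n] · ω_4^(nk)
where ω_4 = e^(-2πi/4)

Computing each X[k]:
X[0] = -7
X[1] = -1
X[2] = 1
X[3] = -1

X = [-7, -1, 1, -1]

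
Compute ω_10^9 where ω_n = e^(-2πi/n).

ω_10^9 = e^(-2πi·9/10)
= cos(-2π·9/10) + i·sin(-2π·9/10)
= cos(-18π/10) + i·sin(-18π/10)

ω_10^9 = cos(-18π/10) + i·sin(-18π/10) = 0.8090+0.5878i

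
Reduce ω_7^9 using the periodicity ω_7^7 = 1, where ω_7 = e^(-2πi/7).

Since ω_7^7 = 1, powers reduce modulo 7.
9 mod 7 = 2
So ω_7^9 = ω_7^2 = e^(-2πi·2/7)

ω_7^9 = ω_7^2 = -0.2225-0.9749i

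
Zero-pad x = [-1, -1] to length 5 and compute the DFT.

Original 2-point DFT: [-2, 0]
Zero-padded 5-point DFT provides frequency interpolation.

DFT_5([x, 0, ...]) = [-2, -1.3090+0.9511i, -0.1910+0.5878i, -0.1910-0.5878i, -1.3090-0.9511i]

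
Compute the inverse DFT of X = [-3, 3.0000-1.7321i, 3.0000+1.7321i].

x[n] = (1/3) Σ(k=0 to 2) X[k] · e^(2πikn/3)

Computing each x[n]:
x[0] = 1
x[1] = -1
x[2] = -3

x = [1, -1, -3]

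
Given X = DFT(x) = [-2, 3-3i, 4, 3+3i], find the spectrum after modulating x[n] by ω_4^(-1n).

Modulation property: DFT(ω_4^(-1n)·x[n]) = X[(k-1) mod 4], so circularly shift X by 1 positions.

X[k-1] = [3+3i, -2, 3-3i, 4]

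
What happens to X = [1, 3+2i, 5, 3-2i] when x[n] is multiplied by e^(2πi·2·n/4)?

Modulation property: DFT(ω_4^(-2n)·x[n]) = X[(k-2) mod 4], so circularly shift X by 2 positions.

X[k-2] = [5, 3-2i, 1, 3+2i]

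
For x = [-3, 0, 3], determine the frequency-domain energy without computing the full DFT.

Parseval: Σ|x[n]|² = (1/N)Σ|X[k]|², so Σ|X[k]|² = N·Σ|x[n]|² = 3·18.0000

Σ|X[k]|² = N·Σ|x[n]|² = 3·18.0000 = 54.0000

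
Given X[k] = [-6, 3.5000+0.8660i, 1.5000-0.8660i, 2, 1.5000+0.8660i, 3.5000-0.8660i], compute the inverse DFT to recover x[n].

x[n] = (1/6) Σ(k=0 to 5) X[k] · e^(2πikn/6)

Computing each x[n]:
x[0] = 1
x[1] = -1
x[2] = -2
x[3] = -2
x[4] = -1
x[5] = -1

x = [1, -1, -2, -2, -1, -1]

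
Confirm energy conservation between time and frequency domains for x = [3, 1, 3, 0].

Time domain:
Σ|x[n]|² = |3|² + |1|² + |3|² + |0|² = 19.0000

Frequency domain:
(1/4)Σ|X[k]|² = (1/4)(|7|² + |-1i|² + |5|² + |1i|²) = (1/4)·76.0000 = 19.0000

Both sides agree, confirming Parseval's theorem.

Σ|x[n]|² = (1/N)Σ|X[k]|² = 19.0000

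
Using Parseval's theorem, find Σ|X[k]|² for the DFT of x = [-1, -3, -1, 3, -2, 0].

Parseval: Σ|x[n]|² = (1/N)Σ|X[k]|², so Σ|X[k]|² = N·Σ|x[n]|² = 6·24.0000

Σ|X[k]|² = N·Σ|x[n]|² = 6·24.0000 = 144.0000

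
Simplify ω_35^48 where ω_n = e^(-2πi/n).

Since ω_35^35 = 1, powers reduce modulo 35.
48 mod 35 = 13
So ω_35^48 = ω_35^13 = e^(-2πi·13/35)

ω_35^48 = ω_35^13 = -0.6911-0.7228i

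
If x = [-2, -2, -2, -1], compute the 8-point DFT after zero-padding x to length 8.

Original 4-point DFT: [-7, 1i, -1, -1i]
Zero-padded 8-point DFT provides frequency interpolation.

DFT_8([x, 0, ...]) = [-7, -2.7071+4.1213i, 1i, -1.2929+0.1213i, -1, -1.2929-0.1213i, -1i, -2.7071-4.1213i]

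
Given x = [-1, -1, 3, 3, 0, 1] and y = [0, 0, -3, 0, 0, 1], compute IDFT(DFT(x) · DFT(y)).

(x ⊛ y)[n] = Σ(m=0 to 5) x[m] · y[(n-m) mod 6]

Computing each output sample:
(x ⊛ y)[0] = -1
(x ⊛ y)[1] = 0
(x ⊛ y)[2] = 6
(x ⊛ y)[3] = 3
(x ⊛ y)[4] = -8
(x ⊛ y)[5] = -10

x ⊛ y = [-1, 0, 6, 3, -8, -10]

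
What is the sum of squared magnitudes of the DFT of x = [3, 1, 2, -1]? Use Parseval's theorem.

Parseval: Σ|x[n]|² = (1/N)Σ|X[k]|², so Σ|X[k]|² = N·Σ|x[n]|² = 4·15.0000

Σ|X[k]|² = N·Σ|x[n]|² = 4·15.0000 = 60.0000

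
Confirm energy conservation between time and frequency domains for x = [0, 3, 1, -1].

Time domain:
Σ|x[n]|² = |0|² + |3|² + |1|² + |-1|² = 11.0000

Frequency domain:
(1/4)Σ|X[k]|² = (1/4)(|3|² + |-1-4i|² + |-1|² + |-1+4i|²) = (1/4)·44.0000 = 11.0000

Both sides agree, confirming Parseval's theorem.

Σ|x[n]|² = (1/N)Σ|X[k]|² = 11.0000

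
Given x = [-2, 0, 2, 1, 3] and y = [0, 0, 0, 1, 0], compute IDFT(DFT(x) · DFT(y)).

(x ⊛ y)[n] = Σ(m=0 to 4) x[m] · y[(n-m) mod 5]

Computing each output sample:
(x ⊛ y)[0] = 2
(x ⊛ y)[1] = 1
(x ⊛ y)[2] = 3
(x ⊛ y)[3] = -2
(x ⊛ y)[4] = 0

x ⊛ y = [2, 1, 3, -2, 0]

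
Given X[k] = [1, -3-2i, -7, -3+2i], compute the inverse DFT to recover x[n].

x[n] = (1/4) Σ(k=0 to 3) X[k] · e^(2πikn/4)

Computing each x[n]:
x[0] = -3
x[1] = 3
x[2] = 0
x[3] = 1

x = [-3, 3, 0, 1]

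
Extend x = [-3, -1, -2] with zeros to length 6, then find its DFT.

Original 3-point DFT: [-6, -1.5000-0.8660i, -1.5000+0.8660i]
Zero-padded 6-point DFT provides frequency interpolation.

DFT_6([x, 0, ...]) = [-6, -2.5000+2.5981i, -1.5000-0.8660i, -4, -1.5000+0.8660i, -2.5000-2.5981i]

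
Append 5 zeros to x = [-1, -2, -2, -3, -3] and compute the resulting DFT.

Original 5-point DFT: [-11, 1.5000-1.5388i, 1.5000+0.3633i, 1.5000-0.3633i, 1.5000+1.5388i]
Zero-padded 10-point DFT provides frequency interpolation.

DFT_10([x, 0, ...]) = [-11, 0.1180+7.6942i, 1.5000-1.5388i, -2.1180+1.8164i, 1.5000+0.3633i, -1, 1.5000-0.3633i, -2.1180-1.8164i, 1.5000+1.5388i, 0.1180-7.6942i]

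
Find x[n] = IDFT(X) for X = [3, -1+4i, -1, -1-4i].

x[n] = (1/4) Σ(k=0 to 3) X[k] · e^(2πikn/4)

Computing each x[n]:
x[0] = 0
x[1] = -1
x[2] = 1
x[3] = 3

x = [0, -1, 1, 3]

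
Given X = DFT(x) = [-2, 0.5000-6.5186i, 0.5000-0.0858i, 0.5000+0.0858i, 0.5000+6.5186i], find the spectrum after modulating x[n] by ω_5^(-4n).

Modulation property: DFT(ω_5^(-4n)·x[n]) = X[(k-4) mod 5], so circularly shift X by 4 positions.

X[k-4] = [0.5000-6.5186i, 0.5000-0.0858i, 0.5000+0.0858i, 0.5000+6.5186i, -2]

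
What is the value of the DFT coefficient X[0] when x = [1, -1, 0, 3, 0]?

X[0] = Σ(n=0 to 4) x[n] · ω_5^0 = Σ x[n]
= (1) + (-1) + (0) + (3) + (0)

X[0] = 3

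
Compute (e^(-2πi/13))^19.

Since ω_13^13 = 1, powers reduce modulo 13.
19 mod 13 = 6
So ω_13^19 = ω_13^6 = e^(-2πi·6/13)

ω_13^19 = ω_13^6 = -0.9709-0.2393i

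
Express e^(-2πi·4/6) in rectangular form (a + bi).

ω_6^4 = e^(-2πi·4/6)
= cos(-2π·4/6) + i·sin(-2π·4/6)
= cos(-8π/6) + i·sin(-8π/6)

ω_6^4 = cos(-8π/6) + i·sin(-8π/6) = -0.5000+0.8660i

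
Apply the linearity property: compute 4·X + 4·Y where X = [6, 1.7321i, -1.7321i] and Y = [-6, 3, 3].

By linearity: DFT(4x + 4y) = 4·DFT(x) + 4·DFT(y)
= 4·[6, 1.7321i, -1.7321i] + 4·[-6, 3, 3]

Computing element-wise:
Z[0] = 4·(6) + 4·(-6) = 0
Z[1] = 4·(1.7321i) + 4·(3) = 12.0000+6.9284i
Z[2] = 4·(-1.7321i) + 4·(3) = 12.0000-6.9284i

DFT(4x + 4y) = 4·X + 4·Y = [0, 12.0000+6.9284i, 12.0000-6.9284i]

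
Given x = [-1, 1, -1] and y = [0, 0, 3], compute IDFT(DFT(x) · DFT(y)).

(x ⊛ y)[n] = Σ(m=0 to 2) x[m] · y[(n-m) mod 3]

Computing each output sample:
(x ⊛ y)[0] = 3
(x ⊛ y)[1] = -3
(x ⊛ y)[2] = -3

x ⊛ y = [3, -3, -3]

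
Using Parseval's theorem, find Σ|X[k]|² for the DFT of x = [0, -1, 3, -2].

Parseval: Σ|x[n]|² = (1/N)Σ|X[k]|², so Σ|X[k]|² = N·Σ|x[n]|² = 4·14.0000

Σ|X[k]|² = N·Σ|x[n]|² = 4·14.0000 = 56.0000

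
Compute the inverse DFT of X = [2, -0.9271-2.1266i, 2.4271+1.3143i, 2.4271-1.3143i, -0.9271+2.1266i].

x[n] = (1/5) Σ(k=0 to 4) X[k] · e^(2πikn/5)

Computing each x[n]:
x[0] = 1
x[1] = 0
x[2] = 2
x[3] = 0
x[4] = -1

x = [1, 0, 2, 0, -1]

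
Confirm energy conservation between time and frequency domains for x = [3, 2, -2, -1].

Time domain:
Σ|x[n]|² = |3|² + |2|² + |-2|² + |-1|² = 18.0000

Frequency domain:
(1/4)Σ|X[k]|² = (1/4)(|2|² + |5-3i|² + |0|² + |5+3i|²) = (1/4)·72.0000 = 18.0000

Both sides agree, confirming Parseval's theorem.

Σ|x[n]|² = (1/N)Σ|X[k]|² = 18.0000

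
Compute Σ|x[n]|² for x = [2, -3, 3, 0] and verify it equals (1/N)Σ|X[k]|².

Time domain:
Σ|x[n]|² = |2|² + |-3|² + |3|² + |0|² = 22.0000

Frequency domain:
(1/4)Σ|X[k]|² = (1/4)(|2|² + |-1+3i|² + |8|² + |-1-3i|²) = (1/4)·88.0000 = 22.0000

Both sides agree, confirming Parseval's theorem.

Σ|x[n]|² = (1/N)Σ|X[k]|² = 22.0000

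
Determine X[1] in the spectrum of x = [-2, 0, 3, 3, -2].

X[1] = Σ(n=0 to 4) x[n] · ω_5^(1n) where ω_5 = e^(-2πi/5)
= (-2)·ω_5^0 + (0)·ω_5^1 + (3)·ω_5^2 + (3)·ω_5^3 + (-2)·ω_5^4

X[1] = -7.4721-1.9021i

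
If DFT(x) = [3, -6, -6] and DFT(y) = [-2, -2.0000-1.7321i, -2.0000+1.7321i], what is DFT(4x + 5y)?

By linearity: DFT(4x + 5y) = 4·DFT(x) + 5·DFT(y)
= 4·[3, -6, -6] + 5·[-2, -2.0000-1.7321i, -2.0000+1.7321i]

Computing element-wise:
Z[0] = 4·(3) + 5·(-2) = 2
Z[1] = 4·(-6) + 5·(-2.0000-1.7321i) = -34.0000-8.6605i
Z[2] = 4·(-6) + 5·(-2.0000+1.7321i) = -34.0000+8.6605i

DFT(4x + 5y) = 4·X + 5·Y = [2, -34.0000-8.6605i, -34.0000+8.6605i]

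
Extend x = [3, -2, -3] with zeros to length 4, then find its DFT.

Original 3-point DFT: [-2, 5.5000-0.8660i, 5.5000+0.8660i]
Zero-padded 4-point DFT provides frequency interpolation.

DFT_4([x, 0, ...]) = [-2, 6+2i, 2, 6-2i]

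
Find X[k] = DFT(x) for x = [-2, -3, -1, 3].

X[k] = Σ(n=0 to 3) x[n] · ω_4^(nk)
where ω_4 = e^(-2πi/4)

Computing each X[k]:
X[0] = -3
X[1] = -1+6i
X[2] = -3
X[3] = -1-6i

X = [-3, -1+6i, -3, -1-6i]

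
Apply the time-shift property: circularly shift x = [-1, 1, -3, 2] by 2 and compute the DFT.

Time shift by 2: X_shifted[k] = ω_4^(2k) · X[k]
Shifted x = [-3, 2, -1, 1]

DFT(x[n-2]) = [-1, -2-1i, -7, -2+1i]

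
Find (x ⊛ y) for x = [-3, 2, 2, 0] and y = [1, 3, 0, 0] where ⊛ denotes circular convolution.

(x ⊛ y)[n] = Σ(m=0 to 3) x[m] · y[(n-m) mod 4]

Computing each output sample:
(x ⊛ y)[0] = -3
(x ⊛ y)[1] = -7
(x ⊛ y)[2] = 8
(x ⊛ y)[3] = 6

x ⊛ y = [-3, -7, 8, 6]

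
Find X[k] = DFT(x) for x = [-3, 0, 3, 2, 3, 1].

X[k] = Σ(n=0 to 5) x[n] · ω_6^(nk)
where ω_6 = e^(-2πi/6)

Computing each X[k]:
X[0] = 6
X[1] = -7.5000+0.8660i
X[2] = -4.5000+0.8660i
X[3] = 0
X[4] = -4.5000-0.8660i
X[5] = -7.5000-0.8660i

X = [6, -7.5000+0.8660i, -4.5000+0.8660i, 0, -4.5000-0.8660i, -7.5000-0.8660i]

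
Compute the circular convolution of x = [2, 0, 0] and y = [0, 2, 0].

(x ⊛ y)[n] = Σ(m=0 to 2) x[m] · y[(n-m) mod 3]

Computing each output sample:
(x ⊛ y)[0] = 0
(x ⊛ y)[1] = 4
(x ⊛ y)[2] = 0

x ⊛ y = [0, 4, 0]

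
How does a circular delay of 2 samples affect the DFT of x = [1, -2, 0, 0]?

Time shift by 2: X_shifted[k] = ω_4^(2k) · X[k]
Shifted x = [0, 0, 1, -2]

DFT(x[n-2]) = [-1, -1-2i, 3, -1+2i]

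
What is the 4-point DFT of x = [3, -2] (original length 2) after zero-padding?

Original 2-point DFT: [1, 5]
Zero-padded 4-point DFT provides frequency interpolation.

DFT_4([x, 0, ...]) = [1, 3+2i, 5, 3-2i]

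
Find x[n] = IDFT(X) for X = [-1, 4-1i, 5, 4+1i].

x[n] = (1/4) Σ(k=0 to 3) X[k] · e^(2πikn/4)

Computing each x[n]:
x[0] = 3
x[1] = -1
x[2] = -1
x[3] = -2

x = [3, -1, -1, -2]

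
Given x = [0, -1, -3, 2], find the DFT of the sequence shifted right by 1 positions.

Time shift by 1: X_shifted[k] = ω_4^(1k) · X[k]
Shifted x = [2, 0, -1, -3]

DFT(x[n-1]) = [-2, 3-3i, 4, 3+3i]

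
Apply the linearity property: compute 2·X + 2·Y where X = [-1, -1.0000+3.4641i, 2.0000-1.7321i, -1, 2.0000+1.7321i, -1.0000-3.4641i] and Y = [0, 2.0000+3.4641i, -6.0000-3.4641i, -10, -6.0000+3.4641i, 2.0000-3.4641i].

By linearity: DFT(2x + 2y) = 2·DFT(x) + 2·DFT(y)
= 2·[-1, -1.0000+3.4641i, 2.0000-1.7321i, -1, 2.0000+1.7321i, -1.0000-3.4641i] + 2·[0, 2.0000+3.4641i, -6.0000-3.4641i, -10, -6.0000+3.4641i, 2.0000-3.4641i]

Computing element-wise:
Z[0] = 2·(-1) + 2·(0) = -2
Z[1] = 2·(-1.0000+3.4641i) + 2·(2.0000+3.4641i) = 2.0000+13.8564i
Z[2] = 2·(2.0000-1.7321i) + 2·(-6.0000-3.4641i) = -8.0000-10.3924i
Z[3] = 2·(-1) + 2·(-10) = -22
Z[4] = 2·(2.0000+1.7321i) + 2·(-6.0000+3.4641i) = -8.0000+10.3924i
Z[5] = 2·(-1.0000-3.4641i) + 2·(2.0000-3.4641i) = 2.0000-13.8564i

DFT(2x + 2y) = 2·X + 2·Y = [-2, 2.0000+13.8564i, -8.0000-10.3924i, -22, -8.0000+10.3924i, 2.0000-13.8564i]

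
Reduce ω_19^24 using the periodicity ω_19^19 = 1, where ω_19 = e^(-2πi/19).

Since ω_19^19 = 1, powers reduce modulo 19.
24 mod 19 = 5
So ω_19^24 = ω_19^5 = e^(-2πi·5/19)

ω_19^24 = ω_19^5 = -0.0826-0.9966i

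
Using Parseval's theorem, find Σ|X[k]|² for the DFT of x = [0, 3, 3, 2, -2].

Parseval: Σ|x[n]|² = (1/N)Σ|X[k]|², so Σ|X[k]|² = N·Σ|x[n]|² = 5·26.0000

Σ|X[k]|² = N·Σ|x[n]|² = 5·26.0000 = 130.0000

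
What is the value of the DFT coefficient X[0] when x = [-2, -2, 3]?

X[0] = Σ(n=0 to 2) x[n] · ω_3^0 = Σ x[n]
= (-2) + (-2) + (3)

X[0] = -1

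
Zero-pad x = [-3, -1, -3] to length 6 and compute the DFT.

Original 3-point DFT: [-7, -1.0000-1.7321i, -1.0000+1.7321i]
Zero-padded 6-point DFT provides frequency interpolation.

DFT_6([x, 0, ...]) = [-7, -2.0000+3.4641i, -1.0000-1.7321i, -5, -1.0000+1.7321i, -2.0000-3.4641i]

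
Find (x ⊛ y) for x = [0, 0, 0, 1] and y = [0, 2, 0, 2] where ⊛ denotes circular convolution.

(x ⊛ y)[n] = Σ(m=0 to 3) x[m] · y[(n-m) mod 4]

Computing each output sample:
(x ⊛ y)[0] = 2
(x ⊛ y)[1] = 0
(x ⊛ y)[2] = 2
(x ⊛ y)[3] = 0

x ⊛ y = [2, 0, 2, 0]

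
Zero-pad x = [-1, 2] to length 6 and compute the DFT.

Original 2-point DFT: [1, -3]
Zero-padded 6-point DFT provides frequency interpolation.

DFT_6([x, 0, ...]) = [1, -1.7321i, -2.0000-1.7321i, -3, -2.0000+1.7321i, 1.7321i]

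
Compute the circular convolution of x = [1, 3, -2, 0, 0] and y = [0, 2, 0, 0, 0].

(x ⊛ y)[n] = Σ(m=0 to 4) x[m] · y[(n-m) mod 5]

Computing each output sample:
(x ⊛ y)[0] = 0
(x ⊛ y)[1] = 2
(x ⊛ y)[2] = 6
(x ⊛ y)[3] = -4
(x ⊛ y)[4] = 0

x ⊛ y = [0, 2, 6, -4, 0]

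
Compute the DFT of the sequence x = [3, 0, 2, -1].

X[k] = Σ(n=0 to 3) x[n] · ω_4^(nk)
where ω_4 = e^(-2πi/4)

Computing each X[k]:
X[0] = 4
X[1] = 1-1i
X[2] = 6
X[3] = 1+1i

X = [4, 1-1i, 6, 1+1i]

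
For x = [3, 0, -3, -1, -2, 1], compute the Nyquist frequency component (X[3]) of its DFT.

X[3] = Σ(n=0 to 5) x[n] · ω_6^(3n) where ω_6 = e^(-2πi/6)
= (3)·ω_6^0 + (0)·ω_6^3 + (-3)·ω_6^6 + (-1)·ω_6^9 + (-2)·ω_6^12 + (1)·ω_6^15

X[3] = -2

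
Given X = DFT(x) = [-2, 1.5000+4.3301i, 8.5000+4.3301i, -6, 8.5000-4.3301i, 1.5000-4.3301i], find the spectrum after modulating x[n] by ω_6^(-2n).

Modulation property: DFT(ω_6^(-2n)·x[n]) = X[(k-2) mod 6], so circularly shift X by 2 positions.

X[k-2] = [8.5000-4.3301i, 1.5000-4.3301i, -2, 1.5000+4.3301i, 8.5000+4.3301i, -6]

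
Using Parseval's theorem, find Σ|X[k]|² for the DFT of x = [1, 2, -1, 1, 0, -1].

Parseval: Σ|x[n]|² = (1/N)Σ|X[k]|², so Σ|X[k]|² = N·Σ|x[n]|² = 6·8.0000

Σ|X[k]|² = N·Σ|x[n]|² = 6·8.0000 = 48.0000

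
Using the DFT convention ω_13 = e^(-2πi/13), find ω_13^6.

ω_13^6 = e^(-2πi·6/13)
= cos(-2π·6/13) + i·sin(-2π·6/13)
= cos(-12π/13) + i·sin(-12π/13)

ω_13^6 = cos(-12π/13) + i·sin(-12π/13) = -0.9709-0.2393i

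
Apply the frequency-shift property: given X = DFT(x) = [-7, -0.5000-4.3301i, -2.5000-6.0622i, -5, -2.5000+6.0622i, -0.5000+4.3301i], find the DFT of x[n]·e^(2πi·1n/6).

Modulation property: DFT(ω_6^(-1n)·x[n]) = X[(k-1) mod 6], so circularly shift X by 1 positions.

X[k-1] = [-0.5000+4.3301i, -7, -0.5000-4.3301i, -2.5000-6.0622i, -5, -2.5000+6.0622i]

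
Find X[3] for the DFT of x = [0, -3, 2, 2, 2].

X[3] = Σ(n=0 to 4) x[n] · ω_5^(3n) where ω_5 = e^(-2πi/5)
= (0)·ω_5^0 + (-3)·ω_5^3 + (2)·ω_5^6 + (2)·ω_5^9 + (2)·ω_5^12

X[3] = 2.0451-2.9389i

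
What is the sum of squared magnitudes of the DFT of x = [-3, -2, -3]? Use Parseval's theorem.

Parseval: Σ|x[n]|² = (1/N)Σ|X[k]|², so Σ|X[k]|² = N·Σ|x[n]|² = 3·22.0000

Σ|X[k]|² = N·Σ|x[n]|² = 3·22.0000 = 66.0000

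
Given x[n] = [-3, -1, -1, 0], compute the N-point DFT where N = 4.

X[k] = Σ(n=0 to 3) x[n] · ω_4^(nk)
where ω_4 = e^(-2πi/4)

Computing each X[k]:
X[0] = -5
X[1] = -2+1i
X[2] = -3
X[3] = -2-1i

X = [-5, -2+1i, -3, -2-1i]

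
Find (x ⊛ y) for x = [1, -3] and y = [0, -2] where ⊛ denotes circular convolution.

(x ⊛ y)[n] = Σ(m=0 to 1) x[m] · y[(n-m) mod 2]

Computing each output sample:
(x ⊛ y)[0] = 6
(x ⊛ y)[1] = -2

x ⊛ y = [6, -2]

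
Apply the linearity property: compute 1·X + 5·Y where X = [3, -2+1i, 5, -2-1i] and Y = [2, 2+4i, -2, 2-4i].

By linearity: DFT(1x + 5y) = 1·DFT(x) + 5·DFT(y)
= 1·[3, -2+1i, 5, -2-1i] + 5·[2, 2+4i, -2, 2-4i]

Computing element-wise:
Z[0] = 1·(3) + 5·(2) = 13
Z[1] = 1·(-2+1i) + 5·(2+4i) = 8+21i
Z[2] = 1·(5) + 5·(-2) = -5
Z[3] = 1·(-2-1i) + 5·(2-4i) = 8-21i

DFT(1x + 5y) = 1·X + 5·Y = [13, 8+21i, -5, 8-21i]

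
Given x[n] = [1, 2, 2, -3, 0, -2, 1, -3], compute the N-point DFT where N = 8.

X[k] = Σ(n=0 to 7) x[n] · ω_8^(nk)
where ω_8 = e^(-2πi/8)

Computing each X[k]:
X[0] = -2
X[1] = 3.8284-3.8284i
X[2] = -2-6i
X[3] = -1.8284-1.8284i
X[4] = 10
X[5] = -1.8284+1.8284i
X[6] = -2+6i
X[7] = 3.8284+3.8284i

X = [-2, 3.8284-3.8284i, -2-6i, -1.8284-1.8284i, 10, -1.8284+1.8284i, -2+6i, 3.8284+3.8284i]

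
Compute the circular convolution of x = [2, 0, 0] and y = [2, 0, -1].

(x ⊛ y)[n] = Σ(m=0 to 2) x[m] · y[(n-m) mod 3]

Computing each output sample:
(x ⊛ y)[0] = 4
(x ⊛ y)[1] = 0
(x ⊛ y)[2] = -2

x ⊛ y = [4, 0, -2]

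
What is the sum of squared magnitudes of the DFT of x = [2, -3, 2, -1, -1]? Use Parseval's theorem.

Parseval: Σ|x[n]|² = (1/N)Σ|X[k]|², so Σ|X[k]|² = N·Σ|x[n]|² = 5·19.0000

Σ|X[k]|² = N·Σ|x[n]|² = 5·19.0000 = 95.0000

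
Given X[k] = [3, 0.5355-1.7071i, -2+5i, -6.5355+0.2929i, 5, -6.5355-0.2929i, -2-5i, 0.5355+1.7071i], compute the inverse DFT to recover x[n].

x[n] = (1/8) Σ(k=0 to 7) X[k] · e^(2πikn/8)

Computing each x[n]:
x[0] = -1
x[1] = 0
x[2] = 2
x[3] = 0
x[4] = 2
x[5] = -3
x[6] = 1
x[7] = 2

x = [-1, 0, 2, 0, 2, -3, 1, 2]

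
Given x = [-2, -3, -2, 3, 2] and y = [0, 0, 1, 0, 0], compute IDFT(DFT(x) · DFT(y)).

(x ⊛ y)[n] = Σ(m=0 to 4) x[m] · y[(n-m) mod 5]

Computing each output sample:
(x ⊛ y)[0] = 3
(x ⊛ y)[1] = 2
(x ⊛ y)[2] = -2
(x ⊛ y)[3] = -3
(x ⊛ y)[4] = -2

x ⊛ y = [3, 2, -2, -3, -2]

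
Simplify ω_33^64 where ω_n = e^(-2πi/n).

Since ω_33^33 = 1, powers reduce modulo 33.
64 mod 33 = 31
So ω_33^64 = ω_33^31 = e^(-2πi·31/33)

ω_33^64 = ω_33^31 = 0.9284+0.3717i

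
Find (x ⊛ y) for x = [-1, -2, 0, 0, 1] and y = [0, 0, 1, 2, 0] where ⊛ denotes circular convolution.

(x ⊛ y)[n] = Σ(m=0 to 4) x[m] · y[(n-m) mod 5]

Computing each output sample:
(x ⊛ y)[0] = 0
(x ⊛ y)[1] = 1
(x ⊛ y)[2] = 1
(x ⊛ y)[3] = -4
(x ⊛ y)[4] = -4

x ⊛ y = [0, 1, 1, -4, -4]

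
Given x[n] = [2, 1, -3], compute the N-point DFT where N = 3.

X[k] = Σ(n=0 to 2) x[n] · ω_3^(nk)
where ω_3 = e^(-2πi/3)

Computing each X[k]:
X[0] = 0
X[1] = 3.0000-3.4641i
X[2] = 3.0000+3.4641i

X = [0, 3.0000-3.4641i, 3.0000+3.4641i]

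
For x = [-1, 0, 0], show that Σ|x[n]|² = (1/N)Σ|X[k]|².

Time domain:
Σ|x[n]|² = |-1|² + |0|² + |0|² = 1.0000

Frequency domain:
(1/3)Σ|X[k]|² = (1/3)(|-1|² + |-1|² + |-1|²) = (1/3)·3.0000 = 1.0000

Both sides agree, confirming Parseval's theorem.

Σ|x[n]|² = (1/N)Σ|X[k]|² = 1.0000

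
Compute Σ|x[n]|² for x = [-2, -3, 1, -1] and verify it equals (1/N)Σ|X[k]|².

Time domain:
Σ|x[n]|² = |-2|² + |-3|² + |1|² + |-1|² = 15.0000

Frequency domain:
(1/4)Σ|X[k]|² = (1/4)(|-5|² + |-3+2i|² + |3|² + |-3-2i|²) = (1/4)·60.0000 = 15.0000

Both sides agree, confirming Parseval's theorem.

Σ|x[n]|² = (1/N)Σ|X[k]|² = 15.0000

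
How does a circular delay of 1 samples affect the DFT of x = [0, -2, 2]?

Time shift by 1: X_shifted[k] = ω_3^(1k) · X[k]
Shifted x = [2, 0, -2]

DFT(x[n-1]) = [0, 3.0000-1.7321i, 3.0000+1.7321i]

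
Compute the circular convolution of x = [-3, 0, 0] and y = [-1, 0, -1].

(x ⊛ y)[n] = Σ(m=0 to 2) x[m] · y[(n-m) mod 3]

Computing each output sample:
(x ⊛ y)[0] = 3
(x ⊛ y)[1] = 0
(x ⊛ y)[2] = 3

x ⊛ y = [3, 0, 3]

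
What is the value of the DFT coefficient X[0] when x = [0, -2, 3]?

X[0] = Σ(n=0 to 2) x[n] · ω_3^0 = Σ x[n]
= (0) + (-2) + (3)

X[0] = 1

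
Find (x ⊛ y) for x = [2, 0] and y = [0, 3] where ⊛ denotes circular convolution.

(x ⊛ y)[n] = Σ(m=0 to 1) x[m] · y[(n-m) mod 2]

Computing each output sample:
(x ⊛ y)[0] = 0
(x ⊛ y)[1] = 6

x ⊛ y = [0, 6]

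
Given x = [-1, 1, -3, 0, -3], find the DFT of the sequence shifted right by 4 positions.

Time shift by 4: X_shifted[k] = ω_5^(4k) · X[k]
Shifted x = [1, -3, 0, -3, -1]

DFT(x[n-4]) = [-6, 2.1910+0.1388i, 3.3090+4.0287i, 3.3090-4.0287i, 2.1910-0.1388i]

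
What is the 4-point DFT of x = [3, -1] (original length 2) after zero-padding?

Original 2-point DFT: [2, 4]
Zero-padded 4-point DFT provides frequency interpolation.

DFT_4([x, 0, ...]) = [2, 3+1i, 4, 3-1i]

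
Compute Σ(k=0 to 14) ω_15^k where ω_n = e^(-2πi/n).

Sum of all nth roots of unity equals 0 for n > 1 (geometric series with r ≠ 1).

0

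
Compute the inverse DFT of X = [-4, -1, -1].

x[n] = (1/3) Σ(k=0 to 2) X[k] · e^(2πikn/3)

Computing each x[n]:
x[0] = -2
x[1] = -1
x[2] = -1

x = [-2, -1, -1]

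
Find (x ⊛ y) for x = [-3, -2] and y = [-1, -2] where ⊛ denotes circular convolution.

(x ⊛ y)[n] = Σ(m=0 to 1) x[m] · y[(n-m) mod 2]

Computing each output sample:
(x ⊛ y)[0] = 7
(x ⊛ y)[1] = 8

x ⊛ y = [7, 8]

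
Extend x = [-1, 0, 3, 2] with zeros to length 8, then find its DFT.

Original 4-point DFT: [4, -4+2i, 0, -4-2i]
Zero-padded 8-point DFT provides frequency interpolation.

DFT_8([x, 0, ...]) = [4, -2.4142-4.4142i, -4+2i, 0.4142+1.5858i, 0, 0.4142-1.5858i, -4-2i, -2.4142+4.4142i]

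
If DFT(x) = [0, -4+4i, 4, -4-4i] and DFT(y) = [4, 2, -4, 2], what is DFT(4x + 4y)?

By linearity: DFT(4x + 4y) = 4·DFT(x) + 4·DFT(y)
= 4·[0, -4+4i, 4, -4-4i] + 4·[4, 2, -4, 2]

Computing element-wise:
Z[0] = 4·(0) + 4·(4) = 16
Z[1] = 4·(-4+4i) + 4·(2) = -8+16i
Z[2] = 4·(4) + 4·(-4) = 0
Z[3] = 4·(-4-4i) + 4·(2) = -8-16i

DFT(4x + 4y) = 4·X + 4·Y = [16, -8+16i, 0, -8-16i]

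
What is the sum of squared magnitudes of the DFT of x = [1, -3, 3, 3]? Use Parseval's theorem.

Parseval: Σ|x[n]|² = (1/N)Σ|X[k]|², so Σ|X[k]|² = N·Σ|x[n]|² = 4·28.0000

Σ|X[k]|² = N·Σ|x[n]|² = 4·28.0000 = 112.0000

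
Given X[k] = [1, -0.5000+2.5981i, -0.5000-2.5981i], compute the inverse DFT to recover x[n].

x[n] = (1/3) Σ(k=0 to 2) X[k] · e^(2πikn/3)

Computing each x[n]:
x[0] = 0
x[1] = -1
x[2] = 2

x = [0, -1, 2]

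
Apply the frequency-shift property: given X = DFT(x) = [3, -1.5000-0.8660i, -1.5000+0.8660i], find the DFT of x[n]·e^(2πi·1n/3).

Modulation property: DFT(ω_3^(-1n)·x[n]) = X[(k-1) mod 3], so circularly shift X by 1 positions.

X[k-1] = [-1.5000+0.8660i, 3, -1.5000-0.8660i]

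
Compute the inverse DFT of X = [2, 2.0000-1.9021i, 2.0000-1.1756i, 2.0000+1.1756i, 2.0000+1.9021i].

x[n] = (1/5) Σ(k=0 to 4) X[k] · e^(2πikn/5)

Computing each x[n]:
x[0] = 2
x[1] = 1
x[2] = 0
x[3] = 0
x[4] = -1

x = [2, 1, 0, 0, -1]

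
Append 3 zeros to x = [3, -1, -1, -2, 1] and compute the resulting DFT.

Original 5-point DFT: [0, 5.4271+1.3143i, 2.0729+2.1266i, 2.0729-2.1266i, 5.4271-1.3143i]
Zero-padded 8-point DFT provides frequency interpolation.

DFT_8([x, 0, ...]) = [0, 2.7071+3.1213i, 5-1i, 1.2929+1.1213i, 6, 1.2929-1.1213i, 5+1i, 2.7071-3.1213i]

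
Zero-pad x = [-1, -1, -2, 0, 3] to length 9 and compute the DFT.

Original 5-point DFT: [-1, 1.2361+4.9798i, -3.2361+0.4490i, -3.2361-0.4490i, 1.2361-4.9798i]
Zero-padded 9-point DFT provides frequency interpolation.

DFT_9([x, 0, ...]) = [-1, -4.9324+1.5863i, 3.0039+3.5972i, -1.0000-3.4641i, -1.0715+2.0109i, -1.0715-2.0109i, -1.0000+3.4641i, 3.0039-3.5972i, -4.9324-1.5863i]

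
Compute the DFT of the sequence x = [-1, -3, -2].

X[k] = Σ(n=0 to 2) x[n] · ω_3^(nk)
where ω_3 = e^(-2πi/3)

Computing each X[k]:
X[0] = -6
X[1] = 1.5000+0.8660i
X[2] = 1.5000-0.8660i

X = [-6, 1.5000+0.8660i, 1.5000-0.8660i]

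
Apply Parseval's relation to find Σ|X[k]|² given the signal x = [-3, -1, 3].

Parseval: Σ|x[n]|² = (1/N)Σ|X[k]|², so Σ|X[k]|² = N·Σ|x[n]|² = 3·19.0000

Σ|X[k]|² = N·Σ|x[n]|² = 3·19.0000 = 57.0000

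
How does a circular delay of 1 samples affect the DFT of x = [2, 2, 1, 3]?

Time shift by 1: X_shifted[k] = ω_4^(1k) · X[k]
Shifted x = [3, 2, 2, 1]

DFT(x[n-1]) = [8, 1-1i, 2, 1+1i]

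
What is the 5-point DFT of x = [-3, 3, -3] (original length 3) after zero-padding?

Original 3-point DFT: [-3, -3.0000-5.1962i, -3.0000+5.1962i]
Zero-padded 5-point DFT provides frequency interpolation.

DFT_5([x, 0, ...]) = [-3, 0.3541-1.0898i, -6.3541-4.6165i, -6.3541+4.6165i, 0.3541+1.0898i]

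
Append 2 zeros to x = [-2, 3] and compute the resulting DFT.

Original 2-point DFT: [1, -5]
Zero-padded 4-point DFT provides frequency interpolation.

DFT_4([x, 0, ...]) = [1, -2-3i, -5, -2+3i]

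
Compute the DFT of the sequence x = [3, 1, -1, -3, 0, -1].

X[k] = Σ(n=0 to 5) x[n] · ω_6^(nk)
where ω_6 = e^(-2πi/6)

Computing each X[k]:
X[0] = -1
X[1] = 6.5000-0.8660i
X[2] = 0.5000-2.5981i
X[3] = 5
X[4] = 0.5000+2.5981i
X[5] = 6.5000+0.8660i

X = [-1, 6.5000-0.8660i, 0.5000-2.5981i, 5, 0.5000+2.5981i, 6.5000+0.8660i]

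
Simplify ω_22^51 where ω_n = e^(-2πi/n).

Since ω_22^22 = 1, powers reduce modulo 22.
51 mod 22 = 7
So ω_22^51 = ω_22^7 = e^(-2πi·7/22)

ω_22^51 = ω_22^7 = -0.4154-0.9096i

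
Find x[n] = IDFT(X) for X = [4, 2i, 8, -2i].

x[n] = (1/4) Σ(k=0 to 3) X[k] · e^(2πikn/4)

Computing each x[n]:
x[0] = 3
x[1] = -2
x[2] = 3
x[3] = 0

x = [3, -2, 3, 0]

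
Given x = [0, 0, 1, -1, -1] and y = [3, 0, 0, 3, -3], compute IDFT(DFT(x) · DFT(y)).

(x ⊛ y)[n] = Σ(m=0 to 4) x[m] · y[(n-m) mod 5]

Computing each output sample:
(x ⊛ y)[0] = 3
(x ⊛ y)[1] = -6
(x ⊛ y)[2] = 3
(x ⊛ y)[3] = 0
(x ⊛ y)[4] = -3

x ⊛ y = [3, -6, 3, 0, -3]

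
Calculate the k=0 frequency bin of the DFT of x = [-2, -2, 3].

X[0] = Σ(n=0 to 2) x[n] · ω_3^0 = Σ x[n]
= (-2) + (-2) + (3)

X[0] = -1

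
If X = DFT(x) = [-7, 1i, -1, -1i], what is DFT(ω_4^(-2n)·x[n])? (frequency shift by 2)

Modulation property: DFT(ω_4^(-2n)·x[n]) = X[(k-2) mod 4], so circularly shift X by 2 positions.

X[k-2] = [-1, -1i, -7, 1i]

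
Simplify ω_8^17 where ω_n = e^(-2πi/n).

Since ω_8^8 = 1, powers reduce modulo 8.
17 mod 8 = 1
So ω_8^17 = ω_8^1 = e^(-2πi·1/8)

ω_8^17 = ω_8^1 = 0.7071-0.7071i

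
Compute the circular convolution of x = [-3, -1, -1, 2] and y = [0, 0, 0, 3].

(x ⊛ y)[n] = Σ(m=0 to 3) x[m] · y[(n-m) mod 4]

Computing each output sample:
(x ⊛ y)[0] = -3
(x ⊛ y)[1] = -3
(x ⊛ y)[2] = 6
(x ⊛ y)[3] = -9

x ⊛ y = [-3, -3, 6, -9]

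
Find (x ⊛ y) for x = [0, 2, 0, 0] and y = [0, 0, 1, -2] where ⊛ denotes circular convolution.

(x ⊛ y)[n] = Σ(m=0 to 3) x[m] · y[(n-m) mod 4]

Computing each output sample:
(x ⊛ y)[0] = -4
(x ⊛ y)[1] = 0
(x ⊛ y)[2] = 0
(x ⊛ y)[3] = 2

x ⊛ y = [-4, 0, 0, 2]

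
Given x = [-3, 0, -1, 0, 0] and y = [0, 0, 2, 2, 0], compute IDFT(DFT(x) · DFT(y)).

(x ⊛ y)[n] = Σ(m=0 to 4) x[m] · y[(n-m) mod 5]

Computing each output sample:
(x ⊛ y)[0] = -2
(x ⊛ y)[1] = 0
(x ⊛ y)[2] = -6
(x ⊛ y)[3] = -6
(x ⊛ y)[4] = -2

x ⊛ y = [-2, 0, -6, -6, -2]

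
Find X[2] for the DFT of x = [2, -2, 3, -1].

X[2] = Σ(n=0 to 3) x[n] · ω_4^(2n) where ω_4 = e^(-2πi/4)
= (2)·ω_4^0 + (-2)·ω_4^2 + (3)·ω_4^4 + (-1)·ω_4^6

X[2] = 8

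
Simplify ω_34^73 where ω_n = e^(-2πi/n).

Since ω_34^34 = 1, powers reduce modulo 34.
73 mod 34 = 5
So ω_34^73 = ω_34^5 = e^(-2πi·5/34)

ω_34^73 = ω_34^5 = 0.6026-0.7980i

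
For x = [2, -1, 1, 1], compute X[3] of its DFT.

X[3] = Σ(n=0 to 3) x[n] · ω_4^(3n) where ω_4 = e^(-2πi/4)
= (2)·ω_4^0 + (-1)·ω_4^3 + (1)·ω_4^6 + (1)·ω_4^9

X[3] = 1-2i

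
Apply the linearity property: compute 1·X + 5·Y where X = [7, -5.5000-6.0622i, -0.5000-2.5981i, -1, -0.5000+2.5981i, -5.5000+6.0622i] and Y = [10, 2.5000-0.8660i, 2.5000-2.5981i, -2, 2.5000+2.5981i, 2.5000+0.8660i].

By linearity: DFT(1x + 5y) = 1·DFT(x) + 5·DFT(y)
= 1·[7, -5.5000-6.0622i, -0.5000-2.5981i, -1, -0.5000+2.5981i, -5.5000+6.0622i] + 5·[10, 2.5000-0.8660i, 2.5000-2.5981i, -2, 2.5000+2.5981i, 2.5000+0.8660i]

Computing element-wise:
Z[0] = 1·(7) + 5·(10) = 57
Z[1] = 1·(-5.5000-6.0622i) + 5·(2.5000-0.8660i) = 7.0000-10.3922i
Z[2] = 1·(-0.5000-2.5981i) + 5·(2.5000-2.5981i) = 12.0000-15.5886i
Z[3] = 1·(-1) + 5·(-2) = -11
Z[4] = 1·(-0.5000+2.5981i) + 5·(2.5000+2.5981i) = 12.0000+15.5886i
Z[5] = 1·(-5.5000+6.0622i) + 5·(2.5000+0.8660i) = 7.0000+10.3922i

DFT(1x + 5y) = 1·X + 5·Y = [57, 7.0000-10.3922i, 12.0000-15.5886i, -11, 12.0000+15.5886i, 7.0000+10.3922i]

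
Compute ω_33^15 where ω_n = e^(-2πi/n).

ω_33^15 = e^(-2πi·15/33)
= cos(-2π·15/33) + i·sin(-2π·15/33)
= cos(-30π/33) + i·sin(-30π/33)

ω_33^15 = cos(-30π/33) + i·sin(-30π/33) = -0.9595-0.2817i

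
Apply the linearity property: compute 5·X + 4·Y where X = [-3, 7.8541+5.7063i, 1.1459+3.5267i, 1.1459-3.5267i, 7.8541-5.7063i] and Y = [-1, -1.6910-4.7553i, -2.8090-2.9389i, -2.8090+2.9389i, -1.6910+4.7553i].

By linearity: DFT(5x + 4y) = 5·DFT(x) + 4·DFT(y)
= 5·[-3, 7.8541+5.7063i, 1.1459+3.5267i, 1.1459-3.5267i, 7.8541-5.7063i] + 4·[-1, -1.6910-4.7553i, -2.8090-2.9389i, -2.8090+2.9389i, -1.6910+4.7553i]

Computing element-wise:
Z[0] = 5·(-3) + 4·(-1) = -19
Z[1] = 5·(7.8541+5.7063i) + 4·(-1.6910-4.7553i) = 32.5065+9.5103i
Z[2] = 5·(1.1459+3.5267i) + 4·(-2.8090-2.9389i) = -5.5065+5.8779i
Z[3] = 5·(1.1459-3.5267i) + 4·(-2.8090+2.9389i) = -5.5065-5.8779i
Z[4] = 5·(7.8541-5.7063i) + 4·(-1.6910+4.7553i) = 32.5065-9.5103i

DFT(5x + 4y) = 5·X + 4·Y = [-19, 32.5065+9.5103i, -5.5065+5.8779i, -5.5065-5.8779i, 32.5065-9.5103i]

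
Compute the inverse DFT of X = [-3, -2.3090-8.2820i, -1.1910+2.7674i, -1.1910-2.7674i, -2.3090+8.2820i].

x[n] = (1/5) Σ(k=0 to 4) X[k] · e^(2πikn/5)

Computing each x[n]:
x[0] = -2
x[1] = 2
x[2] = 3
x[3] = -3
x[4] = -3

x = [-2, 2, 3, -3, -3]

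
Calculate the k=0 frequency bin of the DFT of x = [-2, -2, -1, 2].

X[0] = Σ(n=0 to 3) x[n] · ω_4^0 = Σ x[n]
= (-2) + (-2) + (-1) + (2)

X[0] = -3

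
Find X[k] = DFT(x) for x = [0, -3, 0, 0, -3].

X[k] = Σ(n=0 to 4) x[n] · ω_5^(nk)
where ω_5 = e^(-2πi/5)

Computing each X[k]:
X[0] = -6
X[1] = -1.8541
X[2] = 4.8541
X[3] = 4.8541
X[4] = -1.8541

X = [-6, -1.8541, 4.8541, 4.8541, -1.8541]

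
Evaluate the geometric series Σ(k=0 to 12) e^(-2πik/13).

Sum of all nth roots of unity equals 0 for n > 1 (geometric series with r ≠ 1).

0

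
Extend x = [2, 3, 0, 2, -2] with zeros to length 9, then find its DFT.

Original 5-point DFT: [5, 0.6910-3.5797i, 1.8090-4.8410i, 1.8090+4.8410i, 0.6910+3.5797i]
Zero-padded 9-point DFT provides frequency interpolation.

DFT_9([x, 0, ...]) = [5, 5.1775-2.9764i, -0.0111-2.5079i, 3.5000-0.8660i, -2.1664-4.7277i, -2.1664+4.7277i, 3.5000+0.8660i, -0.0111+2.5079i, 5.1775+2.9764i]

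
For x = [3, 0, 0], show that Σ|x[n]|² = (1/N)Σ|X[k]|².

Time domain:
Σ|x[n]|² = |3|² + |0|² + |0|² = 9.0000

Frequency domain:
(1/3)Σ|X[k]|² = (1/3)(|3|² + |3|² + |3|²) = (1/3)·27.0000 = 9.0000

Both sides agree, confirming Parseval's theorem.

Σ|x[n]|² = (1/N)Σ|X[k]|² = 9.0000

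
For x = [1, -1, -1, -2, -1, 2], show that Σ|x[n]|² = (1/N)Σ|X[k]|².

Time domain:
Σ|x[n]|² = |1|² + |-1|² + |-1|² + |-2|² + |-1|² + |2|² = 12.0000

Frequency domain:
(1/6)Σ|X[k]|² = (1/6)(|-2|² + |4.5000+2.5981i|² + |-0.5000+2.5981i|² + |0|² + |-0.5000-2.5981i|² + |4.5000-2.5981i|²) = (1/6)·72.0000 = 12.0000

Both sides agree, confirming Parseval's theorem.

Σ|x[n]|² = (1/N)Σ|X[k]|² = 12.0000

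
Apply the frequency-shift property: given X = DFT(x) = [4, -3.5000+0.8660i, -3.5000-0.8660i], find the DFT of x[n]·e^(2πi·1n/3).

Modulation property: DFT(ω_3^(-1n)·x[n]) = X[(k-1) mod 3], so circularly shift X by 1 positions.

X[k-1] = [-3.5000-0.8660i, 4, -3.5000+0.8660i]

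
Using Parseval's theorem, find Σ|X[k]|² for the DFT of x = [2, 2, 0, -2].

Parseval: Σ|x[n]|² = (1/N)Σ|X[k]|², so Σ|X[k]|² = N·Σ|x[n]|² = 4·12.0000

Σ|X[k]|² = N·Σ|x[n]|² = 4·12.0000 = 48.0000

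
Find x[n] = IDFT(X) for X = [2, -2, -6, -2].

x[n] = (1/4) Σ(k=0 to 3) X[k] · e^(2πikn/4)

Computing each x[n]:
x[0] = -2
x[1] = 2
x[2] = 0
x[3] = 2

x = [-2, 2, 0, 2]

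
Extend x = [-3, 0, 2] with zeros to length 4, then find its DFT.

Original 3-point DFT: [-1, -4.0000+1.7321i, -4.0000-1.7321i]
Zero-padded 4-point DFT provides frequency interpolation.

DFT_4([x, 0, ...]) = [-1, -5, -1, -5]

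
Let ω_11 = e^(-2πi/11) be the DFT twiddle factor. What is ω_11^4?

ω_11^4 = e^(-2πi·4/11)
= cos(-2π·4/11) + i·sin(-2π·4/11)
= cos(-8π/11) + i·sin(-8π/11)

ω_11^4 = cos(-8π/11) + i·sin(-8π/11) = -0.6549-0.7557i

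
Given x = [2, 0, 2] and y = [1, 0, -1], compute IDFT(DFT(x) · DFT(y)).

(x ⊛ y)[n] = Σ(m=0 to 2) x[m] · y[(n-m) mod 3]

Computing each output sample:
(x ⊛ y)[0] = 2
(x ⊛ y)[1] = -2
(x ⊛ y)[2] = 0

x ⊛ y = [2, -2, 0]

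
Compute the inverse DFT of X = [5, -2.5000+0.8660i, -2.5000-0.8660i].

x[n] = (1/3) Σ(k=0 to 2) X[k] · e^(2πikn/3)

Computing each x[n]:
x[0] = 0
x[1] = 2
x[2] = 3

x = [0, 2, 3]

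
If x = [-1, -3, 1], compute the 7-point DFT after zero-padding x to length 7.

Original 3-point DFT: [-3, 3.4641i, -3.4641i]
Zero-padded 7-point DFT provides frequency interpolation.

DFT_7([x, 0, ...]) = [-3, -3.0930+1.3706i, -1.2334+3.3587i, 2.3264+2.0835i, 2.3264-2.0835i, -1.2334-3.3587i, -3.0930-1.3706i]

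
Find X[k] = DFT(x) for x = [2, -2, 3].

X[k] = Σ(n=0 to 2) x[n] · ω_3^(nk)
where ω_3 = e^(-2πi/3)

Computing each X[k]:
X[0] = 3
X[1] = 1.5000+4.3301i
X[2] = 1.5000-4.3301i

X = [3, 1.5000+4.3301i, 1.5000-4.3301i]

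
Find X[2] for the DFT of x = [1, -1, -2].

X[2] = Σ(n=0 to 2) x[n] · ω_3^(2n) where ω_3 = e^(-2πi/3)
= (1)·ω_3^0 + (-1)·ω_3^2 + (-2)·ω_3^4

X[2] = 2.5000+0.8660i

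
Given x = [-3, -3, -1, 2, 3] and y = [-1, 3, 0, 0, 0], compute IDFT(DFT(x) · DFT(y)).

(x ⊛ y)[n] = Σ(m=0 to 4) x[m] · y[(n-m) mod 5]

Computing each output sample:
(x ⊛ y)[0] = 12
(x ⊛ y)[1] = -6
(x ⊛ y)[2] = -8
(x ⊛ y)[3] = -5
(x ⊛ y)[4] = 3

x ⊛ y = [12, -6, -8, -5, 3]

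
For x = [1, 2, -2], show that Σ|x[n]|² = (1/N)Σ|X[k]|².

Time domain:
Σ|x[n]|² = |1|² + |2|² + |-2|² = 9.0000

Frequency domain:
(1/3)Σ|X[k]|² = (1/3)(|1|² + |1.0000-3.4641i|² + |1.0000+3.4641i|²) = (1/3)·27.0000 = 9.0000

Both sides agree, confirming Parseval's theorem.

Σ|x[n]|² = (1/N)Σ|X[k]|² = 9.0000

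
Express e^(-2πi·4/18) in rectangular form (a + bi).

ω_18^4 = e^(-2πi·4/18)
= cos(-2π·4/18) + i·sin(-2π·4/18)
= cos(-8π/18) + i·sin(-8π/18)

ω_18^4 = cos(-8π/18) + i·sin(-8π/18) = 0.1736-0.9848i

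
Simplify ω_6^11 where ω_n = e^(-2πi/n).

Since ω_6^6 = 1, powers reduce modulo 6.
11 mod 6 = 5
So ω_6^11 = ω_6^5 = e^(-2πi·5/6)

ω_6^11 = ω_6^5 = 0.5000+0.8660i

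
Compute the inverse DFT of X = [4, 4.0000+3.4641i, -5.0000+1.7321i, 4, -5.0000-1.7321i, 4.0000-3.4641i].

x[n] = (1/6) Σ(k=0 to 5) X[k] · e^(2πikn/6)

Computing each x[n]:
x[0] = 1
x[1] = 0
x[2] = 1
x[3] = -3
x[4] = 2
x[5] = 3

x = [1, 0, 1, -3, 2, 3]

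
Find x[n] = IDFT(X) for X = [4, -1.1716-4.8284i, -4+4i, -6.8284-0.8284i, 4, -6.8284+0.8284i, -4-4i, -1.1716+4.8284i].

x[n] = (1/8) Σ(k=0 to 7) X[k] · e^(2πikn/8)

Computing each x[n]:
x[0] = -2
x[1] = 1
x[2] = 3
x[3] = 1
x[4] = 2
x[5] = -3
x[6] = 1
x[7] = 1

x = [-2, 1, 3, 1, 2, -3, 1, 1]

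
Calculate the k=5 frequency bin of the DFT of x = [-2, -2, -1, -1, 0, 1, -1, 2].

X[5] = Σ(n=0 to 7) x[n] · ω_8^(5n) where ω_8 = e^(-2πi/8)
= (-2)·ω_8^0 + (-2)·ω_8^5 + (-1)·ω_8^10 + (-1)·ω_8^15 + (0)·ω_8^20 + (1)·ω_8^25 + (-1)·ω_8^30 + (2)·ω_8^35

X[5] = -2.0000-4.2426i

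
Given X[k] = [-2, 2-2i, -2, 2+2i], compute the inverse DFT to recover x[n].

x[n] = (1/4) Σ(k=0 to 3) X[k] · e^(2πikn/4)

Computing each x[n]:
x[0] = 0
x[1] = 1
x[2] = -2
x[3] = -1

x = [0, 1, -2, -1]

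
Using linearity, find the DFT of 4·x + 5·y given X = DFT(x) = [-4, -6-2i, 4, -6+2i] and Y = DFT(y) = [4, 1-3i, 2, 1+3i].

By linearity: DFT(4x + 5y) = 4·DFT(x) + 5·DFT(y)
= 4·[-4, -6-2i, 4, -6+2i] + 5·[4, 1-3i, 2, 1+3i]

Computing element-wise:
Z[0] = 4·(-4) + 5·(4) = 4
Z[1] = 4·(-6-2i) + 5·(1-3i) = -19-23i
Z[2] = 4·(4) + 5·(2) = 26
Z[3] = 4·(-6+2i) + 5·(1+3i) = -19+23i

DFT(4x + 5y) = 4·X + 5·Y = [4, -19-23i, 26, -19+23i]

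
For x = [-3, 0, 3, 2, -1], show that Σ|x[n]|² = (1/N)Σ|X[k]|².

Time domain:
Σ|x[n]|² = |-3|² + |0|² + |3|² + |2|² + |-1|² = 23.0000

Frequency domain:
(1/5)Σ|X[k]|² = (1/5)(|1|² + |-7.3541-1.5388i|² + |-0.6459+0.3633i|² + |-0.6459-0.3633i|² + |-7.3541+1.5388i|²) = (1/5)·115.0000 = 23.0000

Both sides agree, confirming Parseval's theorem.

Σ|x[n]|² = (1/N)Σ|X[k]|² = 23.0000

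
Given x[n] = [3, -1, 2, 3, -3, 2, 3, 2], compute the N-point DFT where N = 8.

X[k] = Σ(n=0 to 7) x[n] · ω_8^(nk)
where ω_8 = e^(-2πi/8)

Computing each X[k]:
X[0] = 11
X[1] = 3.1716+2.4142i
X[2] = -5+4i
X[3] = 8.8284+0.4142i
X[4] = -1
X[5] = 8.8284-0.4142i
X[6] = -5-4i
X[7] = 3.1716-2.4142i

X = [11, 3.1716+2.4142i, -5+4i, 8.8284+0.4142i, -1, 8.8284-0.4142i, -5-4i, 3.1716-2.4142i]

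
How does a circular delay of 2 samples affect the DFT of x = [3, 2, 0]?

Time shift by 2: X_shifted[k] = ω_3^(2k) · X[k]
Shifted x = [2, 0, 3]

DFT(x[n-2]) = [5, 0.5000+2.5981i, 0.5000-2.5981i]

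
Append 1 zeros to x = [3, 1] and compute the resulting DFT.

Original 2-point DFT: [4, 2]
Zero-padded 3-point DFT provides frequency interpolation.

DFT_3([x, 0, ...]) = [4, 2.5000-0.8660i, 2.5000+0.8660i]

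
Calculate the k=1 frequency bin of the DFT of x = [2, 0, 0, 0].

X[1] = Σ(n=0 to 3) x[n] · ω_4^(1n) where ω_4 = e^(-2πi/4)
= (2)·ω_4^0 + (0)·ω_4^1 + (0)·ω_4^2 + (0)·ω_4^3

X[1] = 2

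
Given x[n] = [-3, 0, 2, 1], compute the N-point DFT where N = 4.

X[k] = Σ(n=0 to 3) x[n] · ω_4^(nk)
where ω_4 = e^(-2πi/4)

Computing each X[k]:
X[0] = 0
X[1] = -5+1i
X[2] = -2
X[3] = -5-1i

X = [0, -5+1i, -2, -5-1i]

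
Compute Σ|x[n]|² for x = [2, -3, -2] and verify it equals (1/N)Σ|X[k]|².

Time domain:
Σ|x[n]|² = |2|² + |-3|² + |-2|² = 17.0000

Frequency domain:
(1/3)Σ|X[k]|² = (1/3)(|-3|² + |4.5000+0.8660i|² + |4.5000-0.8660i|²) = (1/3)·51.0000 = 17.0000

Both sides agree, confirming Parseval's theorem.

Σ|x[n]|² = (1/N)Σ|X[k]|² = 17.0000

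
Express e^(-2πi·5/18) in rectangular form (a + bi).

ω_18^5 = e^(-2πi·5/18)
= cos(-2π·5/18) + i·sin(-2π·5/18)
= cos(-10π/18) + i·sin(-10π/18)

ω_18^5 = cos(-10π/18) + i·sin(-10π/18) = -0.1736-0.9848i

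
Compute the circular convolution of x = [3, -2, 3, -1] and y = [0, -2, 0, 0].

(x ⊛ y)[n] = Σ(m=0 to 3) x[m] · y[(n-m) mod 4]

Computing each output sample:
(x ⊛ y)[0] = 2
(x ⊛ y)[1] = -6
(x ⊛ y)[2] = 4
(x ⊛ y)[3] = -6

x ⊛ y = [2, -6, 4, -6]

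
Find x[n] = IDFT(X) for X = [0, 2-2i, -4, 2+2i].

x[n] = (1/4) Σ(k=0 to 3) X[k] · e^(2πikn/4)

Computing each x[n]:
x[0] = 0
x[1] = 2
x[2] = -2
x[3] = 0

x = [0, 2, -2, 0]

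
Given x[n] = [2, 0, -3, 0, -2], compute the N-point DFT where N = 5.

X[k] = Σ(n=0 to 4) x[n] · ω_5^(nk)
where ω_5 = e^(-2πi/5)

Computing each X[k]:
X[0] = -3
X[1] = 3.8090-0.1388i
X[2] = 2.6910-4.0287i
X[3] = 2.6910+4.0287i
X[4] = 3.8090+0.1388i

X = [-3, 3.8090-0.1388i, 2.6910-4.0287i, 2.6910+4.0287i, 3.8090+0.1388i]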